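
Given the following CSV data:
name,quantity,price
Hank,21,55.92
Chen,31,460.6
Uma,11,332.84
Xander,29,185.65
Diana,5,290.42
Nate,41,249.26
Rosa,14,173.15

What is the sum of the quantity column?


Values in 'quantity' column:
  Row 1: 21
  Row 2: 31
  Row 3: 11
  Row 4: 29
  Row 5: 5
  Row 6: 41
  Row 7: 14
Sum = 21 + 31 + 11 + 29 + 5 + 41 + 14 = 152

ANSWER: 152


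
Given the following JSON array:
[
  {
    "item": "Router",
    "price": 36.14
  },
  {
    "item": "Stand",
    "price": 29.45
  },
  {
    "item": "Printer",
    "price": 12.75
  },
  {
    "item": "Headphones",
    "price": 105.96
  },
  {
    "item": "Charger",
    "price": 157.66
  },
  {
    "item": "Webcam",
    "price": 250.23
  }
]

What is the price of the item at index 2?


Array index 2 -> Printer
price = 12.75

ANSWER: 12.75


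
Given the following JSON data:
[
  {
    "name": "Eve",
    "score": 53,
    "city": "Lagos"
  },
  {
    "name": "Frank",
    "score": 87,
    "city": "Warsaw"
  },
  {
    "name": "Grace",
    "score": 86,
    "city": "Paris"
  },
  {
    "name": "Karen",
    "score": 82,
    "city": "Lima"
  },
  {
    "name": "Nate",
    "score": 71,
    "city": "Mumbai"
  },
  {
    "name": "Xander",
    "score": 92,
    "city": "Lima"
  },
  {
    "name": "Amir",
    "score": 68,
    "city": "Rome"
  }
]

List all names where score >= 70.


Filtering records where score >= 70:
  Eve (score=53) -> no
  Frank (score=87) -> YES
  Grace (score=86) -> YES
  Karen (score=82) -> YES
  Nate (score=71) -> YES
  Xander (score=92) -> YES
  Amir (score=68) -> no


ANSWER: Frank, Grace, Karen, Nate, Xander


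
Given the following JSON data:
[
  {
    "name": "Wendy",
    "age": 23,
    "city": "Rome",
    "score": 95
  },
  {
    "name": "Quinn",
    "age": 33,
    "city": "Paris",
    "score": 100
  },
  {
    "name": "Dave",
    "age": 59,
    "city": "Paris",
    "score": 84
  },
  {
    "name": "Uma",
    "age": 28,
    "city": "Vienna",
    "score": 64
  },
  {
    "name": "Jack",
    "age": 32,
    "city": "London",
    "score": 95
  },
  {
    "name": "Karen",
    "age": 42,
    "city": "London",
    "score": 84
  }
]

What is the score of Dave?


Looking up record where name = Dave
Record index: 2
Field 'score' = 84

ANSWER: 84


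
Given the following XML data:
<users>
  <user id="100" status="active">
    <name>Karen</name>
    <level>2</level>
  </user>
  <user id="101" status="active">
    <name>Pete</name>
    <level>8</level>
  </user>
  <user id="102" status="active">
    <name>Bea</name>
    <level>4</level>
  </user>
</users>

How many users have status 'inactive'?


Counting users with status='inactive':
Count: 0

ANSWER: 0


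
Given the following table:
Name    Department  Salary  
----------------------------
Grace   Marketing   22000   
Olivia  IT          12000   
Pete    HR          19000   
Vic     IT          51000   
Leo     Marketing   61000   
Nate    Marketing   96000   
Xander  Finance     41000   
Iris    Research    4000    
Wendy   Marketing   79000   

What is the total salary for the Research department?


Research department members:
  Iris: 4000
Total = 4000 = 4000

ANSWER: 4000


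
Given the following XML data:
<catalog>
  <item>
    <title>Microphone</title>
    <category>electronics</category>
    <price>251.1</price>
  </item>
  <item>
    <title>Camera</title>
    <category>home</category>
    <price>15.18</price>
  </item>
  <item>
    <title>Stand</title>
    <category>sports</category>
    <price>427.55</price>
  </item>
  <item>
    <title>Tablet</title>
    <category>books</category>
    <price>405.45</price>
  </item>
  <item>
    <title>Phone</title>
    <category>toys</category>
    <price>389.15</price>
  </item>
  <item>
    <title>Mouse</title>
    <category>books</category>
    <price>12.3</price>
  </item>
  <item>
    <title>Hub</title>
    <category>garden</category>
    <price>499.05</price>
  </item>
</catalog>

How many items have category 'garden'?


Scanning <item> elements for <category>garden</category>:
  Item 7: Hub -> MATCH
Count: 1

ANSWER: 1


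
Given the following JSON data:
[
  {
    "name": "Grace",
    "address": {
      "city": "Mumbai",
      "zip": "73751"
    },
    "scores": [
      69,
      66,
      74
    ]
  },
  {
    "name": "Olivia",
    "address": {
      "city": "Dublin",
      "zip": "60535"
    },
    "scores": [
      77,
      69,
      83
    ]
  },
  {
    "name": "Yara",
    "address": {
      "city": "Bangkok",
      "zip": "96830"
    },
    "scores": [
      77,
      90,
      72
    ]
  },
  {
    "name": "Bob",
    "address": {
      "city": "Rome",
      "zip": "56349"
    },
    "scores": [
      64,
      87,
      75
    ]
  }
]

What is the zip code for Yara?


Path: records[2].address.zip
Value: 96830

ANSWER: 96830


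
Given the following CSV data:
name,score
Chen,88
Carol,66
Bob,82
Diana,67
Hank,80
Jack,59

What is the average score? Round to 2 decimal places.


Scores: 88, 66, 82, 67, 80, 59
Sum = 442
Count = 6
Average = 442 / 6 = 73.67

ANSWER: 73.67


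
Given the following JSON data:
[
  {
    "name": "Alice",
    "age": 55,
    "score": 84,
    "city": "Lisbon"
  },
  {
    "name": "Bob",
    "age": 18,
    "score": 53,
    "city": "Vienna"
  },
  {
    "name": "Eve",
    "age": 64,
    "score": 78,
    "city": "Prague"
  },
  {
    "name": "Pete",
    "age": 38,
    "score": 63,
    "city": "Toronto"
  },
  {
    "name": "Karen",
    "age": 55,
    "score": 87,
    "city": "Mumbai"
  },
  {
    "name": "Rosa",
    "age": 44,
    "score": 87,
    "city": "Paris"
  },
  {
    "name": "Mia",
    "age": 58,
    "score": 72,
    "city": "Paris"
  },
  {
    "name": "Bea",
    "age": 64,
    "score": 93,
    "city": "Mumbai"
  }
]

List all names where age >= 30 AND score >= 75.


Checking both conditions:
  Alice (age=55, score=84) -> YES
  Bob (age=18, score=53) -> no
  Eve (age=64, score=78) -> YES
  Pete (age=38, score=63) -> no
  Karen (age=55, score=87) -> YES
  Rosa (age=44, score=87) -> YES
  Mia (age=58, score=72) -> no
  Bea (age=64, score=93) -> YES


ANSWER: Alice, Eve, Karen, Rosa, Bea


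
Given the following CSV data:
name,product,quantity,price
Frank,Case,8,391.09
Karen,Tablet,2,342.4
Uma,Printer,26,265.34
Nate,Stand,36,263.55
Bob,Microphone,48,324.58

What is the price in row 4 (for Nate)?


Row 4: Nate
Column 'price' = 263.55

ANSWER: 263.55


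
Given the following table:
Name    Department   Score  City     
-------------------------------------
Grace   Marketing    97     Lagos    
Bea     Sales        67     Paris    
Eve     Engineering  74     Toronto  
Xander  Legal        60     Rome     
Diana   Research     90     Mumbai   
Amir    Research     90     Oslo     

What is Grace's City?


Row 1: Grace
City = Lagos

ANSWER: Lagos


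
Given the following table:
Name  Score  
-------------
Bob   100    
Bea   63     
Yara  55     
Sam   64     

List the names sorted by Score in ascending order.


Sorting by Score (ascending):
  Yara: 55
  Bea: 63
  Sam: 64
  Bob: 100


ANSWER: Yara, Bea, Sam, Bob


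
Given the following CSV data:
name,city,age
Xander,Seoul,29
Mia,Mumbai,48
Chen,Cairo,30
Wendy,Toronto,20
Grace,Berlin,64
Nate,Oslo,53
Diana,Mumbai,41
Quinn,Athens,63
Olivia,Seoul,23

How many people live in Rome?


Scanning city column for 'Rome':
Total matches: 0

ANSWER: 0


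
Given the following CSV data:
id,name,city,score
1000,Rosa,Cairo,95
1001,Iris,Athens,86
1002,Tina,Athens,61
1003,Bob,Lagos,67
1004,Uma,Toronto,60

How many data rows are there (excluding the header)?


Counting rows (excluding header):
Header: id,name,city,score
Data rows: 5

ANSWER: 5


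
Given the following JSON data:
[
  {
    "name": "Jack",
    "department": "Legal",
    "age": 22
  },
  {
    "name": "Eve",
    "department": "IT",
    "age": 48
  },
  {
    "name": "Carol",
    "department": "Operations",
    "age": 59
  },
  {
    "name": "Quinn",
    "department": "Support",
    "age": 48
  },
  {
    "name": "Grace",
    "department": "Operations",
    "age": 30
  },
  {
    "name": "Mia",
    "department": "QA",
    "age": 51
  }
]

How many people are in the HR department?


Scanning records for department = HR
  No matches found
Count: 0

ANSWER: 0


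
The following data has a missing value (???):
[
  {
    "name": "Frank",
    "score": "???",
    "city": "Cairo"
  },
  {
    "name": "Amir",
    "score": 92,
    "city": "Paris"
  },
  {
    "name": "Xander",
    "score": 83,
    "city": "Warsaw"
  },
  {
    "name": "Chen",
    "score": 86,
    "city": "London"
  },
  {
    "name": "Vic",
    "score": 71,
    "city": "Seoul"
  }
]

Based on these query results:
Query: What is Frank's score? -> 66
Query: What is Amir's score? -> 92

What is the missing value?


The missing value is Frank's score
From query: Frank's score = 66

ANSWER: 66


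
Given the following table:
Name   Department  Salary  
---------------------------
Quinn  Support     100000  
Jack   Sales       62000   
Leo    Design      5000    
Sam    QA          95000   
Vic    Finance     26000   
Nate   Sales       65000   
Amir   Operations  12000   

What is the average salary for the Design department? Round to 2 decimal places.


Design department members:
  Leo: 5000
Sum = 5000
Count = 1
Average = 5000 / 1 = 5000.00

ANSWER: 5000.00


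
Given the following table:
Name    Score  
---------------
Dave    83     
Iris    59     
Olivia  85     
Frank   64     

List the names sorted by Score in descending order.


Sorting by Score (descending):
  Olivia: 85
  Dave: 83
  Frank: 64
  Iris: 59


ANSWER: Olivia, Dave, Frank, Iris


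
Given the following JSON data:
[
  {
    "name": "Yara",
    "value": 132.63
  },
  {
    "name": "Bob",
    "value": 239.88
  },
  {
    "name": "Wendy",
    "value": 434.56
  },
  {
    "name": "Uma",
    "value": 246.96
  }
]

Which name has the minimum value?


Comparing values:
  Yara: 132.63
  Bob: 239.88
  Wendy: 434.56
  Uma: 246.96
Minimum: Yara (132.63)

ANSWER: Yara


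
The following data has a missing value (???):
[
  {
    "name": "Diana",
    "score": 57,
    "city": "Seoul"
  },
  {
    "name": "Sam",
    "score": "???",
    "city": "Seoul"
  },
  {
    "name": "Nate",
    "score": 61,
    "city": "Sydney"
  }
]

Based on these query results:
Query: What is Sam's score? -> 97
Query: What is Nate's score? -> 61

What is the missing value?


The missing value is Sam's score
From query: Sam's score = 97

ANSWER: 97


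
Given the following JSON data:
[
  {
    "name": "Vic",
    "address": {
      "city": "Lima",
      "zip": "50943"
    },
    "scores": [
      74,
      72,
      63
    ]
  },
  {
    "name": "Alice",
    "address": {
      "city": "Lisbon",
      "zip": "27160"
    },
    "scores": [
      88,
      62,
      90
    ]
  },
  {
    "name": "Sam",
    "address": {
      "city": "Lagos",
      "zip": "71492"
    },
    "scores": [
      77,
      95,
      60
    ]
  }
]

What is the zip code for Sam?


Path: records[2].address.zip
Value: 71492

ANSWER: 71492


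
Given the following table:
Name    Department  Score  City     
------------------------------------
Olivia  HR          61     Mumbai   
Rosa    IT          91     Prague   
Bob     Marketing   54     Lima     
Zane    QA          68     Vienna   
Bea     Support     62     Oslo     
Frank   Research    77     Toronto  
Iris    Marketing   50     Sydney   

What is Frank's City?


Row 6: Frank
City = Toronto

ANSWER: Toronto


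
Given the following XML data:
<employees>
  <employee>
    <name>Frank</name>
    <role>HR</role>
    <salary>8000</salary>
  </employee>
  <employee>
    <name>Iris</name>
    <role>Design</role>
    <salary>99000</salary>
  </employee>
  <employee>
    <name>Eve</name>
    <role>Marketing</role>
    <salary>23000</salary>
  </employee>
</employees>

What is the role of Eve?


Searching for <employee> with <name>Eve</name>
Found at position 3
<role>Marketing</role>

ANSWER: Marketing


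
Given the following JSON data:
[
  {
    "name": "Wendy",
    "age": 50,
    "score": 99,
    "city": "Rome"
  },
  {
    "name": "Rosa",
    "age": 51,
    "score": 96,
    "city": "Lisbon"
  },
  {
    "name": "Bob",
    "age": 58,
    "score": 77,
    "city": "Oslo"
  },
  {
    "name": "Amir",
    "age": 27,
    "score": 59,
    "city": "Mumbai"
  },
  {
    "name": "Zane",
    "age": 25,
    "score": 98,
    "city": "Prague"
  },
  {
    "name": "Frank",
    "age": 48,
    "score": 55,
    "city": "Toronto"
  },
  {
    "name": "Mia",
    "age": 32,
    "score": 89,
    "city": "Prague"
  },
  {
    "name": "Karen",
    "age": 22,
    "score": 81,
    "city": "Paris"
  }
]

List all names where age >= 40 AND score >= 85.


Checking both conditions:
  Wendy (age=50, score=99) -> YES
  Rosa (age=51, score=96) -> YES
  Bob (age=58, score=77) -> no
  Amir (age=27, score=59) -> no
  Zane (age=25, score=98) -> no
  Frank (age=48, score=55) -> no
  Mia (age=32, score=89) -> no
  Karen (age=22, score=81) -> no


ANSWER: Wendy, Rosa


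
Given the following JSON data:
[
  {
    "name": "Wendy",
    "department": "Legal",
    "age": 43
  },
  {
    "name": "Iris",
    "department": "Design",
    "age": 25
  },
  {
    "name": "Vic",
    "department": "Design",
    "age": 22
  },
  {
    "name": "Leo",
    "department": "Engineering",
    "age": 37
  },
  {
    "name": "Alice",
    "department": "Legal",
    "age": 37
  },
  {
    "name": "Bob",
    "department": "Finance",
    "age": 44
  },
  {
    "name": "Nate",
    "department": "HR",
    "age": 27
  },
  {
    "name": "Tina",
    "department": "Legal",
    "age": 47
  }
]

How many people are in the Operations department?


Scanning records for department = Operations
  No matches found
Count: 0

ANSWER: 0


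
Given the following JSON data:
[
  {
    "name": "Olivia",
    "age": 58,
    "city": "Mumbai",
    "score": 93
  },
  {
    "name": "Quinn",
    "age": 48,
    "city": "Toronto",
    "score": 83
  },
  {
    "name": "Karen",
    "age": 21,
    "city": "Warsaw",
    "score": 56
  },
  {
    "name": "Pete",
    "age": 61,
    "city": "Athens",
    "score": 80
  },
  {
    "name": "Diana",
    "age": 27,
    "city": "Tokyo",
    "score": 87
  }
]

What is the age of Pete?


Looking up record where name = Pete
Record index: 3
Field 'age' = 61

ANSWER: 61


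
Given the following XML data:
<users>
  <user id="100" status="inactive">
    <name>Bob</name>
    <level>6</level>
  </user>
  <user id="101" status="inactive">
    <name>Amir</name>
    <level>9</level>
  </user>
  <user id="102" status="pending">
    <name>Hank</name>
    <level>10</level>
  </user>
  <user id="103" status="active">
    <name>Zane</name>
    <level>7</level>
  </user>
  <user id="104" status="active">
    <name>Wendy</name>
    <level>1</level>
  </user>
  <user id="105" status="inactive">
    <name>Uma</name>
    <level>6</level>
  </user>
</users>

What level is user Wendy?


Finding user: Wendy
<level>1</level>

ANSWER: 1


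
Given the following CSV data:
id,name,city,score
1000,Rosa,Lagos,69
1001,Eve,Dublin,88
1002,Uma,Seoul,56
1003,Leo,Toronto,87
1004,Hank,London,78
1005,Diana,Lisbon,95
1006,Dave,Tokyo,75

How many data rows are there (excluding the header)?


Counting rows (excluding header):
Header: id,name,city,score
Data rows: 7

ANSWER: 7


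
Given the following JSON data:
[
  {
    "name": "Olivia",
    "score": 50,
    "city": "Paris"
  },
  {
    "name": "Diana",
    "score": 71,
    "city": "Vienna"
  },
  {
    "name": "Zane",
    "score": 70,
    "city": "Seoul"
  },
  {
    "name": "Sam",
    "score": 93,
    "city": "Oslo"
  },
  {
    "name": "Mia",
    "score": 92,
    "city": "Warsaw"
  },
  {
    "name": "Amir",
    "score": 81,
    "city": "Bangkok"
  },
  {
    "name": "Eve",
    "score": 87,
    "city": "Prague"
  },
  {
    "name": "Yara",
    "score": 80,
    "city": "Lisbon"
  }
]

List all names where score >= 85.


Filtering records where score >= 85:
  Olivia (score=50) -> no
  Diana (score=71) -> no
  Zane (score=70) -> no
  Sam (score=93) -> YES
  Mia (score=92) -> YES
  Amir (score=81) -> no
  Eve (score=87) -> YES
  Yara (score=80) -> no


ANSWER: Sam, Mia, Eve


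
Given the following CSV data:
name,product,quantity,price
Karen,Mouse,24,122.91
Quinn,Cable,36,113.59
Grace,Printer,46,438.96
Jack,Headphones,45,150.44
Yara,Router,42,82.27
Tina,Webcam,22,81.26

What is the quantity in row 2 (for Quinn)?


Row 2: Quinn
Column 'quantity' = 36

ANSWER: 36


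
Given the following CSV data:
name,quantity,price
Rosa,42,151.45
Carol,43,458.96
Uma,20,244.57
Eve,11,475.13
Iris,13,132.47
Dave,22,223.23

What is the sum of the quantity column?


Values in 'quantity' column:
  Row 1: 42
  Row 2: 43
  Row 3: 20
  Row 4: 11
  Row 5: 13
  Row 6: 22
Sum = 42 + 43 + 20 + 11 + 13 + 22 = 151

ANSWER: 151


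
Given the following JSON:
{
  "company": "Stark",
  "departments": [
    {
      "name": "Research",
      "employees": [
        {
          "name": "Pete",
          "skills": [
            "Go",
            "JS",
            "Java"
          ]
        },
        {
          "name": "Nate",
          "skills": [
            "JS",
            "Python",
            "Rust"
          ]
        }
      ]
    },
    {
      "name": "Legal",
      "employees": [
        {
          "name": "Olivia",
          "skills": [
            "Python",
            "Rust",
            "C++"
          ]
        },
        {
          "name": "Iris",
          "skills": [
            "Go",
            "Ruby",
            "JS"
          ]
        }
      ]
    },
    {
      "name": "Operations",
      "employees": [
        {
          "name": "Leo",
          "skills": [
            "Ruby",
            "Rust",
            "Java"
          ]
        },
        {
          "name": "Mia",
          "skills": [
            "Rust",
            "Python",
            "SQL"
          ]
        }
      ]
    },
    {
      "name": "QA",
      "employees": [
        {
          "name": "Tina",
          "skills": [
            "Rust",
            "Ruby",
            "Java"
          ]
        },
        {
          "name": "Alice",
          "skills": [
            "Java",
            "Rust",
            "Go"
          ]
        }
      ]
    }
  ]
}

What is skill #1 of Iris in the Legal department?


Path: departments[1].employees[1].skills[0]
Value: Go

ANSWER: Go


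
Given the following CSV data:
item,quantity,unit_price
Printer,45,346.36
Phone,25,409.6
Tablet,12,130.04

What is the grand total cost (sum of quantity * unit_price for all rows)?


Computing row totals:
  Printer: 45 * 346.36 = 15586.2
  Phone: 25 * 409.6 = 10240.0
  Tablet: 12 * 130.04 = 1560.48
Grand total = 15586.2 + 10240.0 + 1560.48 = 27386.68

ANSWER: 27386.68


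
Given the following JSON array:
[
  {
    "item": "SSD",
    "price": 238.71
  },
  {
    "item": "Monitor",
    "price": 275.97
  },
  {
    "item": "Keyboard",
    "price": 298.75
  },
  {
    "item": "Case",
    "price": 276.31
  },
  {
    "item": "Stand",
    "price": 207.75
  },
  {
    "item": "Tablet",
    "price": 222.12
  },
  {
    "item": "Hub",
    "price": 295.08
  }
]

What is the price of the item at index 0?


Array index 0 -> SSD
price = 238.71

ANSWER: 238.71


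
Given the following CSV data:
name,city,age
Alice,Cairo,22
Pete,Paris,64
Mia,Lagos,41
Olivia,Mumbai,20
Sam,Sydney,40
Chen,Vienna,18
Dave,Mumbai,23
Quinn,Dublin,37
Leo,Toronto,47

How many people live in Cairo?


Scanning city column for 'Cairo':
  Row 1: Alice -> MATCH
Total matches: 1

ANSWER: 1


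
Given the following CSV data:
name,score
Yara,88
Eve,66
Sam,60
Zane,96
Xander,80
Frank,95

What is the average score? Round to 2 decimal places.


Scores: 88, 66, 60, 96, 80, 95
Sum = 485
Count = 6
Average = 485 / 6 = 80.83

ANSWER: 80.83


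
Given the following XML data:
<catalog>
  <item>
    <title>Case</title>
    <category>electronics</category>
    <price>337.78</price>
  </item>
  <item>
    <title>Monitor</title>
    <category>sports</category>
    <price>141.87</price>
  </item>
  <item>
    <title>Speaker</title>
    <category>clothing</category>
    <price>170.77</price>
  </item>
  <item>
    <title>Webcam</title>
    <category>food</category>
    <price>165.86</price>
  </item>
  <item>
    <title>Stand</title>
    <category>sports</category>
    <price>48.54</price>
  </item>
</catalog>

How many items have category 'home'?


Scanning <item> elements for <category>home</category>:
Count: 0

ANSWER: 0


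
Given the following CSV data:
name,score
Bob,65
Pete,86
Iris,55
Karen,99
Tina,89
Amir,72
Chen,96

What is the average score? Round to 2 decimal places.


Scores: 65, 86, 55, 99, 89, 72, 96
Sum = 562
Count = 7
Average = 562 / 7 = 80.29

ANSWER: 80.29


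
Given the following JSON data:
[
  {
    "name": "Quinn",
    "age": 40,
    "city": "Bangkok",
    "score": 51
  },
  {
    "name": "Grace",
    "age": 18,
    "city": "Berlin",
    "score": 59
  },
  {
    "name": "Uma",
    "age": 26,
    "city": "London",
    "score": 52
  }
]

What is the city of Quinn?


Looking up record where name = Quinn
Record index: 0
Field 'city' = Bangkok

ANSWER: Bangkok


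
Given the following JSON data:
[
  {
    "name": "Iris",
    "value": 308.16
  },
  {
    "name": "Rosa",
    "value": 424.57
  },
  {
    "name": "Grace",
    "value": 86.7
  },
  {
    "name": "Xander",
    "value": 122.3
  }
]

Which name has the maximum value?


Comparing values:
  Iris: 308.16
  Rosa: 424.57
  Grace: 86.7
  Xander: 122.3
Maximum: Rosa (424.57)

ANSWER: Rosa


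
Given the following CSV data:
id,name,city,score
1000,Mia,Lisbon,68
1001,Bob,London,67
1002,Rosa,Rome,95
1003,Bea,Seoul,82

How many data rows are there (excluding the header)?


Counting rows (excluding header):
Header: id,name,city,score
Data rows: 4

ANSWER: 4


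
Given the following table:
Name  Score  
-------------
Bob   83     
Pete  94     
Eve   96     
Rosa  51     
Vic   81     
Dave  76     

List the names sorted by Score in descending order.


Sorting by Score (descending):
  Eve: 96
  Pete: 94
  Bob: 83
  Vic: 81
  Dave: 76
  Rosa: 51


ANSWER: Eve, Pete, Bob, Vic, Dave, Rosa


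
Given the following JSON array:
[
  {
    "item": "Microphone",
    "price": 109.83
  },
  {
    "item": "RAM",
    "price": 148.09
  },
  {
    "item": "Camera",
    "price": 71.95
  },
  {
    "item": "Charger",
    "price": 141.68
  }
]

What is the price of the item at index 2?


Array index 2 -> Camera
price = 71.95

ANSWER: 71.95


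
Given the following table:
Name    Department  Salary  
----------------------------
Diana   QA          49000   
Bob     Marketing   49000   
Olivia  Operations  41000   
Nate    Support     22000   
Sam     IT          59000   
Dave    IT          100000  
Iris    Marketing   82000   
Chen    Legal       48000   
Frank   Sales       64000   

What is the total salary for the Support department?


Support department members:
  Nate: 22000
Total = 22000 = 22000

ANSWER: 22000


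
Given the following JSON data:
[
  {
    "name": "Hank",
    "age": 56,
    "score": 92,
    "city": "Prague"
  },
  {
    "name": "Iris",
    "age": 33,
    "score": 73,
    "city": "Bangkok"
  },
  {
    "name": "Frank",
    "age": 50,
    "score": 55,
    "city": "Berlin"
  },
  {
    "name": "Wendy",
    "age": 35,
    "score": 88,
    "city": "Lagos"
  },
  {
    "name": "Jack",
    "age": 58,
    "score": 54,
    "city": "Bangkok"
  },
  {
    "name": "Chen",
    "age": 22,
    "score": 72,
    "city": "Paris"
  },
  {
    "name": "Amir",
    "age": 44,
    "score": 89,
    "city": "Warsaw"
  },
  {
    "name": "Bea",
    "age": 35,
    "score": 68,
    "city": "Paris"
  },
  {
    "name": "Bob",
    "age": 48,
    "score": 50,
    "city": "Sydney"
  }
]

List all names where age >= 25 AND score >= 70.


Checking both conditions:
  Hank (age=56, score=92) -> YES
  Iris (age=33, score=73) -> YES
  Frank (age=50, score=55) -> no
  Wendy (age=35, score=88) -> YES
  Jack (age=58, score=54) -> no
  Chen (age=22, score=72) -> no
  Amir (age=44, score=89) -> YES
  Bea (age=35, score=68) -> no
  Bob (age=48, score=50) -> no


ANSWER: Hank, Iris, Wendy, Amir


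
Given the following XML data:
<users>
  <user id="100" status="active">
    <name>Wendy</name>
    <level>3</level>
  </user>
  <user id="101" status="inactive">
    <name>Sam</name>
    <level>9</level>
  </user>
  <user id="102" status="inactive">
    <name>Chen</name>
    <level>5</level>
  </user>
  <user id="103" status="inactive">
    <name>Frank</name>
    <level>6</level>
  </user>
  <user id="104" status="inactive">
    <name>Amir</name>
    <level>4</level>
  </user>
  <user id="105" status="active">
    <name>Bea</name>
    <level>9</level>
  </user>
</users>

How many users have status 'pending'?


Counting users with status='pending':
Count: 0

ANSWER: 0


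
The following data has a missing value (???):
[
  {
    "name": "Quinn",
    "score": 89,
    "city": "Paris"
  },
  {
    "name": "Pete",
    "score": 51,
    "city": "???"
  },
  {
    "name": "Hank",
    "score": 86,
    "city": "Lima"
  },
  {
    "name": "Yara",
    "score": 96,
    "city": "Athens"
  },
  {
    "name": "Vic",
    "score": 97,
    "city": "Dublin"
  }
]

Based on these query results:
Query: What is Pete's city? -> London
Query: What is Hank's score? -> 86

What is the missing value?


The missing value is Pete's city
From query: Pete's city = London

ANSWER: London


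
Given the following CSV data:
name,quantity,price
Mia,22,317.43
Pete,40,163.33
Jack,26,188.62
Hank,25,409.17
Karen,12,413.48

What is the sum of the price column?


Values in 'price' column:
  Row 1: 317.43
  Row 2: 163.33
  Row 3: 188.62
  Row 4: 409.17
  Row 5: 413.48
Sum = 317.43 + 163.33 + 188.62 + 409.17 + 413.48 = 1492.03

ANSWER: 1492.03


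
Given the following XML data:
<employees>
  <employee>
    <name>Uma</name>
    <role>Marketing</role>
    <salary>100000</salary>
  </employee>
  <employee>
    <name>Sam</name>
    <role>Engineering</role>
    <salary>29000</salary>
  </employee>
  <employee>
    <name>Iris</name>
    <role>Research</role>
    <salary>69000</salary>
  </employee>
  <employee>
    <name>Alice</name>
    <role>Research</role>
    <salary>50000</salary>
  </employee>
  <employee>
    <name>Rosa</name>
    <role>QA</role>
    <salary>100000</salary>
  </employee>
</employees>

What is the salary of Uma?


Searching for <employee> with <name>Uma</name>
Found at position 1
<salary>100000</salary>

ANSWER: 100000


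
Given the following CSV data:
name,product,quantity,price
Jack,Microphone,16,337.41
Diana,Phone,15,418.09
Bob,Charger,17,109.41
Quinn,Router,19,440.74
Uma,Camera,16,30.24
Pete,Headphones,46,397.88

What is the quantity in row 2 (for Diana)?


Row 2: Diana
Column 'quantity' = 15

ANSWER: 15


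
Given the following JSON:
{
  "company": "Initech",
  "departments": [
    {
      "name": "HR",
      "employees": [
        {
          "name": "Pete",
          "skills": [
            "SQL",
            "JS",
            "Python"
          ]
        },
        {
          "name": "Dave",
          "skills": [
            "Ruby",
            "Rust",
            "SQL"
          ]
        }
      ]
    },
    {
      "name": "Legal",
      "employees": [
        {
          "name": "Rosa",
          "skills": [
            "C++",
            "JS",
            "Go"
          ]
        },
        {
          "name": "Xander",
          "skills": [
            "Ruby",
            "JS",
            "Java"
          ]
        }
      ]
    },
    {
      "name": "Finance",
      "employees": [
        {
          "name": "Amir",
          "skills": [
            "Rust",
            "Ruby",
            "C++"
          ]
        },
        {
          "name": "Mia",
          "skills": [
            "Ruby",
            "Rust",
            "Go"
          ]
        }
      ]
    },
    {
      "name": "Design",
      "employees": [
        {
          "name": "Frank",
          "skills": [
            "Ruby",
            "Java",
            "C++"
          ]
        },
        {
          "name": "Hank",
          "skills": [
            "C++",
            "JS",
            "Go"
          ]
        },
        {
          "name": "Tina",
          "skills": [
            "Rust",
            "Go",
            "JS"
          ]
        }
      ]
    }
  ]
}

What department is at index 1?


Path: departments[1].name
Value: Legal

ANSWER: Legal


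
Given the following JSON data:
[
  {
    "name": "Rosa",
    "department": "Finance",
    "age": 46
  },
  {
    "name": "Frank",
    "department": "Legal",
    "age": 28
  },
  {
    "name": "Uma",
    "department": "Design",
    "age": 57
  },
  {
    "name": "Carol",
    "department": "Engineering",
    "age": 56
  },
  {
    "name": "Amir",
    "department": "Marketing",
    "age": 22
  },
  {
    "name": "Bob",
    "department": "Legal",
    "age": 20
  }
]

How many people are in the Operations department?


Scanning records for department = Operations
  No matches found
Count: 0

ANSWER: 0


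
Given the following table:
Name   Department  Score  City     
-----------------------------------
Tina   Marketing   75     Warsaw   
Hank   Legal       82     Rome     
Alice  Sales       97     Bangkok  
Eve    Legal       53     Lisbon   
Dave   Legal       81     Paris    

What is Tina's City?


Row 1: Tina
City = Warsaw

ANSWER: Warsaw


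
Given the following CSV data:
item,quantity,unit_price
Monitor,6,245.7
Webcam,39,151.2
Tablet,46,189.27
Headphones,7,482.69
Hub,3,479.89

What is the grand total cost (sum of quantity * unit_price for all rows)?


Computing row totals:
  Monitor: 6 * 245.7 = 1474.2
  Webcam: 39 * 151.2 = 5896.8
  Tablet: 46 * 189.27 = 8706.42
  Headphones: 7 * 482.69 = 3378.83
  Hub: 3 * 479.89 = 1439.67
Grand total = 1474.2 + 5896.8 + 8706.42 + 3378.83 + 1439.67 = 20895.92

ANSWER: 20895.92


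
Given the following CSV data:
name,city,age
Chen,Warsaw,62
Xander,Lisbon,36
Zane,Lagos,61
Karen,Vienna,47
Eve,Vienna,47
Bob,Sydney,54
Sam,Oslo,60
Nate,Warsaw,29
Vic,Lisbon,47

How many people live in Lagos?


Scanning city column for 'Lagos':
  Row 3: Zane -> MATCH
Total matches: 1

ANSWER: 1


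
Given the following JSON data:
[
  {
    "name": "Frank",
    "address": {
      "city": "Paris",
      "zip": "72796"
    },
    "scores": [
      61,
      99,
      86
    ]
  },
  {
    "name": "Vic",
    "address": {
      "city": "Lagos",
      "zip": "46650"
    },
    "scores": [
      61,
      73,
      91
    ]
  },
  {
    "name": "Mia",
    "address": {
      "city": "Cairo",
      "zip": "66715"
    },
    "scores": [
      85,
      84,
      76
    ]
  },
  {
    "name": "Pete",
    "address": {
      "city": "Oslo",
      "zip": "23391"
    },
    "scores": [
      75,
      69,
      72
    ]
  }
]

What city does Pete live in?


Path: records[3].address.city
Value: Oslo

ANSWER: Oslo


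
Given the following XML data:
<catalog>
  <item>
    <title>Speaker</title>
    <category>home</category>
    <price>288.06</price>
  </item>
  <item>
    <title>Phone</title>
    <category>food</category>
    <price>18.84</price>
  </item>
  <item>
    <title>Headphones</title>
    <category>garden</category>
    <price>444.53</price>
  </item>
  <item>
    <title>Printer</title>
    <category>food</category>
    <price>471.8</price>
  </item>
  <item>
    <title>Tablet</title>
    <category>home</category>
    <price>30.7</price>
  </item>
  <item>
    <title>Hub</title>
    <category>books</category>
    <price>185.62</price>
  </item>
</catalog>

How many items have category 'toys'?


Scanning <item> elements for <category>toys</category>:
Count: 0

ANSWER: 0


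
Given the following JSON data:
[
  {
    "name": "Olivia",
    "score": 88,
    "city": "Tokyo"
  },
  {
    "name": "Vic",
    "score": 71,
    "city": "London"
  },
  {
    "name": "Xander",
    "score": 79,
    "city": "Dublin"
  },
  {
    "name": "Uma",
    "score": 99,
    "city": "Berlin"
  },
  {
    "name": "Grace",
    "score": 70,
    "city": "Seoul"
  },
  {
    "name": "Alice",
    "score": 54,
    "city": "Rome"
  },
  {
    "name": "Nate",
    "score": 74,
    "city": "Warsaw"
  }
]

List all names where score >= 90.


Filtering records where score >= 90:
  Olivia (score=88) -> no
  Vic (score=71) -> no
  Xander (score=79) -> no
  Uma (score=99) -> YES
  Grace (score=70) -> no
  Alice (score=54) -> no
  Nate (score=74) -> no


ANSWER: Uma


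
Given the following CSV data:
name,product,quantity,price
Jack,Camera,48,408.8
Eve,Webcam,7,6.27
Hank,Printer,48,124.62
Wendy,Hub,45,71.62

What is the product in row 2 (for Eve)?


Row 2: Eve
Column 'product' = Webcam

ANSWER: Webcam


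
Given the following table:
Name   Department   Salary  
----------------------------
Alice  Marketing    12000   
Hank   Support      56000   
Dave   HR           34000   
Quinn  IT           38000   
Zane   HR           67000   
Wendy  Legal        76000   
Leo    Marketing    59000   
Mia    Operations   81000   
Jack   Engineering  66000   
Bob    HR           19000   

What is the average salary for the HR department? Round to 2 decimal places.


HR department members:
  Dave: 34000
  Zane: 67000
  Bob: 19000
Sum = 120000
Count = 3
Average = 120000 / 3 = 40000.00

ANSWER: 40000.00


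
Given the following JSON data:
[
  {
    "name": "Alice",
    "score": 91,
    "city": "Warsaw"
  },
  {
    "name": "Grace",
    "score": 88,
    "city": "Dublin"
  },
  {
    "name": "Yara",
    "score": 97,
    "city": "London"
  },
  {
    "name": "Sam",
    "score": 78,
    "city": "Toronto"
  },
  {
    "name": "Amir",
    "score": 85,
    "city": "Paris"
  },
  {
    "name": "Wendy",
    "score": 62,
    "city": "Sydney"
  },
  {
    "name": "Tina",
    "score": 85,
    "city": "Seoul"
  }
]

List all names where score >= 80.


Filtering records where score >= 80:
  Alice (score=91) -> YES
  Grace (score=88) -> YES
  Yara (score=97) -> YES
  Sam (score=78) -> no
  Amir (score=85) -> YES
  Wendy (score=62) -> no
  Tina (score=85) -> YES


ANSWER: Alice, Grace, Yara, Amir, Tina


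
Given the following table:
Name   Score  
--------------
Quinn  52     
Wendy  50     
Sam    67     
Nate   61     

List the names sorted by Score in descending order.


Sorting by Score (descending):
  Sam: 67
  Nate: 61
  Quinn: 52
  Wendy: 50


ANSWER: Sam, Nate, Quinn, Wendy


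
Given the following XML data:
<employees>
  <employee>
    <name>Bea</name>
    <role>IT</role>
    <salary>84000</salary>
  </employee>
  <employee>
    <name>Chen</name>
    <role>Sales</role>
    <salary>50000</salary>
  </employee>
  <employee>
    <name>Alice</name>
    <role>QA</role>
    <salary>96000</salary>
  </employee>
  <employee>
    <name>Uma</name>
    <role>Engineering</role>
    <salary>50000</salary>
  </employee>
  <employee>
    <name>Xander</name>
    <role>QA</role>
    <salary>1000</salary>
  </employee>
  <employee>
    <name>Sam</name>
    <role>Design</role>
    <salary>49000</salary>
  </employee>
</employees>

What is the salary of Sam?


Searching for <employee> with <name>Sam</name>
Found at position 6
<salary>49000</salary>

ANSWER: 49000


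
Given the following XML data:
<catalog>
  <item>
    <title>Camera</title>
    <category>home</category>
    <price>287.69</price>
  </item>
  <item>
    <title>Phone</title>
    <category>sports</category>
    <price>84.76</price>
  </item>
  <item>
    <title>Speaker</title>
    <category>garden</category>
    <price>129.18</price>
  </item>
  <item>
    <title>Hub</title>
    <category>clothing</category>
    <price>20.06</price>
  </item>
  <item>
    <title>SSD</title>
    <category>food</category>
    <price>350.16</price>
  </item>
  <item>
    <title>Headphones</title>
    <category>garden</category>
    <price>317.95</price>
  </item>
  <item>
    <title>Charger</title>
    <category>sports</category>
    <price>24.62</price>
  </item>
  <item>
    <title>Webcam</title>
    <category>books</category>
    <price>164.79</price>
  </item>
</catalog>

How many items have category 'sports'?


Scanning <item> elements for <category>sports</category>:
  Item 2: Phone -> MATCH
  Item 7: Charger -> MATCH
Count: 2

ANSWER: 2


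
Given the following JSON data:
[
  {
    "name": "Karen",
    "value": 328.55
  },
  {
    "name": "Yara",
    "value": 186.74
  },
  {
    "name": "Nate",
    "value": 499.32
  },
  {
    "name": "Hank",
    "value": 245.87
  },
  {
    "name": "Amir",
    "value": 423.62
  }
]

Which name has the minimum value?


Comparing values:
  Karen: 328.55
  Yara: 186.74
  Nate: 499.32
  Hank: 245.87
  Amir: 423.62
Minimum: Yara (186.74)

ANSWER: Yara


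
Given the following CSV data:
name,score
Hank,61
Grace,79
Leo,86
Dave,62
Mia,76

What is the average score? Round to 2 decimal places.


Scores: 61, 79, 86, 62, 76
Sum = 364
Count = 5
Average = 364 / 5 = 72.80

ANSWER: 72.80


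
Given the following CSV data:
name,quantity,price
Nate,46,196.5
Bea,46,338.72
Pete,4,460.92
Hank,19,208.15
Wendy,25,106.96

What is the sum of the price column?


Values in 'price' column:
  Row 1: 196.5
  Row 2: 338.72
  Row 3: 460.92
  Row 4: 208.15
  Row 5: 106.96
Sum = 196.5 + 338.72 + 460.92 + 208.15 + 106.96 = 1311.25

ANSWER: 1311.25


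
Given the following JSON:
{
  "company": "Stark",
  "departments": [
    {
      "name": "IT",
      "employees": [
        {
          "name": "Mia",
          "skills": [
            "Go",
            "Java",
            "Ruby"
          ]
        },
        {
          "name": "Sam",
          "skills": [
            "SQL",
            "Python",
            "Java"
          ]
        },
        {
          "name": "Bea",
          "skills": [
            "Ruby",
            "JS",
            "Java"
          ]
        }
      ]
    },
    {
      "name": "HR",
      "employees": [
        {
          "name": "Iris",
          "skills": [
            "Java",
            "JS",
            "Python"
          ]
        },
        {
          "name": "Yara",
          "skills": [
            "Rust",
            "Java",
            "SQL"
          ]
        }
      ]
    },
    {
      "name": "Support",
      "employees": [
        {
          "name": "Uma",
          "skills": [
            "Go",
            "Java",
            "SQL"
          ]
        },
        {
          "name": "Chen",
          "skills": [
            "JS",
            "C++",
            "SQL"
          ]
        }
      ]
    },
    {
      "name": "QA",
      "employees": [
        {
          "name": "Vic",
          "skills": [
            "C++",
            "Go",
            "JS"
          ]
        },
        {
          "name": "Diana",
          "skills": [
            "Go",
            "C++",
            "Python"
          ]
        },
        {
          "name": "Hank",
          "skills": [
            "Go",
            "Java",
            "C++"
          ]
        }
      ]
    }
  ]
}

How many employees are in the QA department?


Path: departments[3].employees
Count: 3

ANSWER: 3


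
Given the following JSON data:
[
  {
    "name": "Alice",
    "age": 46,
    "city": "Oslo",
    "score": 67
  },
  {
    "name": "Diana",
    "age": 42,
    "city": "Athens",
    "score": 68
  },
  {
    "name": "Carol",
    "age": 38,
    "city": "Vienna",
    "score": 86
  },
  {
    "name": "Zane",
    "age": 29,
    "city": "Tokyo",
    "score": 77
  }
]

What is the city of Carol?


Looking up record where name = Carol
Record index: 2
Field 'city' = Vienna

ANSWER: Vienna


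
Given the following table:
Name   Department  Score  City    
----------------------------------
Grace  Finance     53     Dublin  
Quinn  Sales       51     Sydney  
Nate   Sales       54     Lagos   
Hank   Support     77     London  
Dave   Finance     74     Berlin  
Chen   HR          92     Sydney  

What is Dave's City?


Row 5: Dave
City = Berlin

ANSWER: Berlin


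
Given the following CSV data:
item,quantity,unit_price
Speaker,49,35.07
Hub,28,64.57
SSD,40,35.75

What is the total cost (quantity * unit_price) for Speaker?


Row: Speaker
quantity = 49
unit_price = 35.07
total = 49 * 35.07 = 1718.43

ANSWER: 1718.43
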